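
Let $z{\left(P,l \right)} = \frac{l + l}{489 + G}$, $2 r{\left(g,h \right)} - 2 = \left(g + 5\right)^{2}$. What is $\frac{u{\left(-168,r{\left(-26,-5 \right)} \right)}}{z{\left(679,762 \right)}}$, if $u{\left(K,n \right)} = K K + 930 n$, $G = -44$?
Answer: $\frac{34742485}{508} \approx 68391.0$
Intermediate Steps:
$r{\left(g,h \right)} = 1 + \frac{\left(5 + g\right)^{2}}{2}$ ($r{\left(g,h \right)} = 1 + \frac{\left(g + 5\right)^{2}}{2} = 1 + \frac{\left(5 + g\right)^{2}}{2}$)
$u{\left(K,n \right)} = K^{2} + 930 n$
$z{\left(P,l \right)} = \frac{2 l}{445}$ ($z{\left(P,l \right)} = \frac{l + l}{489 - 44} = \frac{2 l}{445}$)
$\frac{u{\left(-168,r{\left(-26,-5 \right)} \right)}}{z{\left(679,762 \right)}} = \frac{\left(-168\right)^{2} + 930 \left(1 + \frac{\left(5 - 26\right)^{2}}{2}\right)}{\frac{2}{445} \cdot 762} = \frac{28224 + 930 \left(1 + \frac{\left(-21\right)^{2}}{2}\right)}{\frac{1524}{445}} = \left(28224 + 930 \left(1 + \frac{1}{2} \cdot 441\right)\right) \frac{445}{1524} = \left(28224 + 930 \left(1 + \frac{441}{2}\right)\right) \frac{445}{1524} = \left(28224 + 930 \cdot \frac{443}{2}\right) \frac{445}{1524} = \left(28224 + 205995\right) \frac{445}{1524} = 234219 \cdot \frac{445}{1524} = \frac{34742485}{508}$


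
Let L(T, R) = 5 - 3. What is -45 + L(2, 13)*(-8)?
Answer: -61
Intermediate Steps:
L(T, R) = 2
-45 + L(2, 13)*(-8) = -45 + 2*(-8) = -45 - 16 = -61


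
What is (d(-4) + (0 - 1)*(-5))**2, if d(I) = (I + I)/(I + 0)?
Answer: 49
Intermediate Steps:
d(I) = 2 (d(I) = (2*I)/I = 2)
(d(-4) + (0 - 1)*(-5))**2 = (2 + (0 - 1)*(-5))**2 = (2 - 1*(-5))**2 = (2 + 5)**2 = 7**2 = 49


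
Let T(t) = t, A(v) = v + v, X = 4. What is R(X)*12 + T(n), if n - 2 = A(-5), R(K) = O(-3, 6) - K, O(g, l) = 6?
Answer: 16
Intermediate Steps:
A(v) = 2*v
R(K) = 6 - K
n = -8 (n = 2 + 2*(-5) = 2 - 10 = -8)
R(X)*12 + T(n) = (6 - 1*4)*12 - 8 = (6 - 4)*12 - 8 = 2*12 - 8 = 24 - 8 = 16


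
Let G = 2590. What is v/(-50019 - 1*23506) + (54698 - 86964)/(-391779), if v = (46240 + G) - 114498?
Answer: 28099701022/28805550975 ≈ 0.97550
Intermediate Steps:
v = -65668 (v = (46240 + 2590) - 114498 = 48830 - 114498 = -65668)
v/(-50019 - 1*23506) + (54698 - 86964)/(-391779) = -65668/(-50019 - 1*23506) + (54698 - 86964)/(-391779) = -65668/(-50019 - 23506) - 32266*(-1/391779) = -65668/(-73525) + 32266/391779 = -65668*(-1/73525) + 32266/391779 = 65668/73525 + 32266/391779 = 28099701022/28805550975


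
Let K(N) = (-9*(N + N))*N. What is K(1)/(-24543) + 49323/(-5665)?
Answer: -134492491/15448455 ≈ -8.7059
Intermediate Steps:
K(N) = -18*N² (K(N) = (-18*N)*N = -18*N²)
K(1)/(-24543) + 49323/(-5665) = -18*1²/(-24543) + 49323/(-5665) = -18*1*(-1/24543) + 49323*(-1/5665) = -18*(-1/24543) - 49323/5665 = 2/2727 - 49323/5665 = -134492491/15448455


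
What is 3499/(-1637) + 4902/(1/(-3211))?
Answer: -25766910613/1637 ≈ -1.5740e+7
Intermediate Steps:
3499/(-1637) + 4902/(1/(-3211)) = 3499*(-1/1637) + 4902/(-1/3211) = -3499/1637 + 4902*(-3211) = -3499/1637 - 15740322 = -25766910613/1637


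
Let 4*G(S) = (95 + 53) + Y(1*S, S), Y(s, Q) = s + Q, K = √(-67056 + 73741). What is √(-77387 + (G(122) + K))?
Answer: √(-77289 + √6685) ≈ 277.86*I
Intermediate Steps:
K = √6685 ≈ 81.762
Y(s, Q) = Q + s
G(S) = 37 + S/2 (G(S) = ((95 + 53) + (S + 1*S))/4 = (148 + (S + S))/4 = (148 + 2*S)/4 = 37 + S/2)
√(-77387 + (G(122) + K)) = √(-77387 + ((37 + (½)*122) + √6685)) = √(-77387 + ((37 + 61) + √6685)) = √(-77387 + (98 + √6685)) = √(-77289 + √6685)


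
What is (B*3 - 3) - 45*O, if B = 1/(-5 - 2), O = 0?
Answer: -24/7 ≈ -3.4286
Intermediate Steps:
B = -1/7 (B = 1/(-7) = -1/7 ≈ -0.14286)
(B*3 - 3) - 45*O = (-1/7*3 - 3) - 45*0 = (-3/7 - 3) + 0 = -24/7 + 0 = -24/7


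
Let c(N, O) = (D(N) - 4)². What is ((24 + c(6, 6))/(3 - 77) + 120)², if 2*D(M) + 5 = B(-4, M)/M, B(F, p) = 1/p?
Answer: 2087705404702225/147161235456 ≈ 14187.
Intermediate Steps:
D(M) = -5/2 + 1/(2*M²) (D(M) = -5/2 + (1/(M*M))/2 = -5/2 + 1/(2*M²))
c(N, O) = (-13/2 + 1/(2*N²))² (c(N, O) = ((-5/2 + 1/(2*N²)) - 4)² = (-13/2 + 1/(2*N²))²)
((24 + c(6, 6))/(3 - 77) + 120)² = ((24 + (¼)*(-1 + 13*6²)²/6⁴)/(3 - 77) + 120)² = ((24 + (¼)*(1/1296)*(-1 + 13*36)²)/(-74) + 120)² = ((24 + (¼)*(1/1296)*(-1 + 468)²)*(-1/74) + 120)² = ((24 + (¼)*(1/1296)*467²)*(-1/74) + 120)² = ((24 + (¼)*(1/1296)*218089)*(-1/74) + 120)² = ((24 + 218089/5184)*(-1/74) + 120)² = ((342505/5184)*(-1/74) + 120)² = (-342505/383616 + 120)² = (45691415/383616)² = 2087705404702225/147161235456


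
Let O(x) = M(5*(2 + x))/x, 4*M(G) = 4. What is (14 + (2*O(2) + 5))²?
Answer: 400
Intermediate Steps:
M(G) = 1 (M(G) = (¼)*4 = 1)
O(x) = 1/x
(14 + (2*O(2) + 5))² = (14 + (2/2 + 5))² = (14 + (2*(½) + 5))² = (14 + (1 + 5))² = (14 + 6)² = 20² = 400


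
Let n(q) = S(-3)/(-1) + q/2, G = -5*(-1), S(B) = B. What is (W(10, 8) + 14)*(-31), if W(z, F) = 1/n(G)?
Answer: -4836/11 ≈ -439.64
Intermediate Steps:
G = 5
n(q) = 3 + q/2 (n(q) = -3/(-1) + q/2 = -3*(-1) + q*(½) = 3 + q/2)
W(z, F) = 2/11 (W(z, F) = 1/(3 + (½)*5) = 1/(3 + 5/2) = 1/(11/2) = 2/11)
(W(10, 8) + 14)*(-31) = (2/11 + 14)*(-31) = (156/11)*(-31) = -4836/11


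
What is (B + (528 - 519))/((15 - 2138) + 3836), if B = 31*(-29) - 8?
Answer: -898/1713 ≈ -0.52423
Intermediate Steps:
B = -907 (B = -899 - 8 = -907)
(B + (528 - 519))/((15 - 2138) + 3836) = (-907 + (528 - 519))/((15 - 2138) + 3836) = (-907 + 9)/(-2123 + 3836) = -898/1713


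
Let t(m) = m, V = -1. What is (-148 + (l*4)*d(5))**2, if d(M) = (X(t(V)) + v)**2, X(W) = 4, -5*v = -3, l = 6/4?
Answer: 276676/625 ≈ 442.68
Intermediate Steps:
l = 3/2 (l = 6*(1/4) = 3/2 ≈ 1.5000)
v = 3/5 (v = -1/5*(-3) = 3/5 ≈ 0.60000)
d(M) = 529/25 (d(M) = (4 + 3/5)**2 = (23/5)**2 = 529/25)
(-148 + (l*4)*d(5))**2 = (-148 + ((3/2)*4)*(529/25))**2 = (-148 + 6*(529/25))**2 = (-148 + 3174/25)**2 = (-526/25)**2 = 276676/625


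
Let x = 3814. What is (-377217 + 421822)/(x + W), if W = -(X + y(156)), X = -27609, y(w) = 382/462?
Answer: 10303755/7258522 ≈ 1.4195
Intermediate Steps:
y(w) = 191/231 (y(w) = 382*(1/462) = 191/231)
W = 6377488/231 (W = -(-27609 + 191/231) = -1*(-6377488/231) = 6377488/231 ≈ 27608.)
(-377217 + 421822)/(x + W) = (-377217 + 421822)/(3814 + 6377488/231) = 44605/(7258522/231) = 44605*(231/7258522) = 10303755/7258522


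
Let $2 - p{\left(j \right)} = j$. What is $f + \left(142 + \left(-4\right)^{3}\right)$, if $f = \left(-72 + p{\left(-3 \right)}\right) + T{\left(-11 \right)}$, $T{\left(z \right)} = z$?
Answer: $0$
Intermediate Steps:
$p{\left(j \right)} = 2 - j$
$f = -78$ ($f = \left(-72 + \left(2 - -3\right)\right) - 11 = \left(-72 + \left(2 + 3\right)\right) - 11 = \left(-72 + 5\right) - 11 = -67 - 11 = -78$)
$f + \left(142 + \left(-4\right)^{3}\right) = -78 + \left(142 + \left(-4\right)^{3}\right) = -78 + \left(142 - 64\right) = -78 + 78 = 0$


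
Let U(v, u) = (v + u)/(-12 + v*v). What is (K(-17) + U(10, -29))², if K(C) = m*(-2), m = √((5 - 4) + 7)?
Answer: 248169/7744 + 19*√2/11 ≈ 34.489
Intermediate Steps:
m = 2*√2 (m = √(1 + 7) = √8 = 2*√2 ≈ 2.8284)
U(v, u) = (u + v)/(-12 + v²)
K(C) = -4*√2 (K(C) = (2*√2)*(-2) = -4*√2)
(K(-17) + U(10, -29))² = (-4*√2 + (-29 + 10)/(-12 + 10²))² = (-4*√2 - 19/(-12 + 100))² = (-4*√2 - 19/88)² = (-19/88 - 4*√2)²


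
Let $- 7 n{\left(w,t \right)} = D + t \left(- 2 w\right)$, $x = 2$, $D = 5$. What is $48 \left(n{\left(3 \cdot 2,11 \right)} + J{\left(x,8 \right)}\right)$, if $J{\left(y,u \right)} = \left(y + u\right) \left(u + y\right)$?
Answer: $\frac{39696}{7} \approx 5670.9$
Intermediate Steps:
$J{\left(y,u \right)} = \left(u + y\right)^{2}$ ($J{\left(y,u \right)} = \left(u + y\right) \left(u + y\right) = \left(u + y\right)^{2}$)
$n{\left(w,t \right)} = - \frac{5}{7} + \frac{2 t w}{7}$ ($n{\left(w,t \right)} = - \frac{5 + t \left(- 2 w\right)}{7} = - \frac{5 - 2 t w}{7} = - \frac{5}{7} + \frac{2 t w}{7}$)
$48 \left(n{\left(3 \cdot 2,11 \right)} + J{\left(x,8 \right)}\right) = 48 \left(\left(- \frac{5}{7} + \frac{2}{7} \cdot 11 \cdot 3 \cdot 2\right) + \left(8 + 2\right)^{2}\right) = 48 \left(\left(- \frac{5}{7} + \frac{2}{7} \cdot 11 \cdot 6\right) + 10^{2}\right) = 48 \left(\left(- \frac{5}{7} + \frac{132}{7}\right) + 100\right) = 48 \left(\frac{127}{7} + 100\right) = 48 \cdot \frac{827}{7} = \frac{39696}{7}$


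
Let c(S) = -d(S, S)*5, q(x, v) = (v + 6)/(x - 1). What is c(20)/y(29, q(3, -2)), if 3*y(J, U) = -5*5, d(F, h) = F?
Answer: 12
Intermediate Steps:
q(x, v) = (6 + v)/(-1 + x)
y(J, U) = -25/3 (y(J, U) = (-5*5)/3 = (⅓)*(-25) = -25/3)
c(S) = -5*S (c(S) = -S*5 = -5*S)
c(20)/y(29, q(3, -2)) = (-5*20)/(-25/3) = -100*(-3/25) = 12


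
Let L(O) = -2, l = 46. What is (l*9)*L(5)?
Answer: -828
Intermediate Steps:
(l*9)*L(5) = (46*9)*(-2) = 414*(-2) = -828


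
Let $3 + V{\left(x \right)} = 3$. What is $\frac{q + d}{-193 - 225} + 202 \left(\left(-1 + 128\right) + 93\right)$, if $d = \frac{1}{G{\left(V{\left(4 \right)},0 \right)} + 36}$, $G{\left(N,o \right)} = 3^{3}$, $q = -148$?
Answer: $\frac{1170292283}{26334} \approx 44440.0$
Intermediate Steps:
$V{\left(x \right)} = 0$ ($V{\left(x \right)} = -3 + 3 = 0$)
$G{\left(N,o \right)} = 27$
$d = \frac{1}{63}$ ($d = \frac{1}{27 + 36} = \frac{1}{63} \approx 0.015873$)
$\frac{q + d}{-193 - 225} + 202 \left(\left(-1 + 128\right) + 93\right) = \frac{-148 + \frac{1}{63}}{-193 - 225} + 202 \left(\left(-1 + 128\right) + 93\right) = - \frac{9323}{63 \left(-418\right)} + 202 \left(127 + 93\right) = \left(- \frac{9323}{63}\right) \left(- \frac{1}{418}\right) + 202 \cdot 220 = \frac{9323}{26334} + 44440 = \frac{1170292283}{26334}$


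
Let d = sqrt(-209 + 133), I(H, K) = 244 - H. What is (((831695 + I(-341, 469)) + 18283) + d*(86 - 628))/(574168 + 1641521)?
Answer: 40503/105509 - 1084*I*sqrt(19)/2215689 ≈ 0.38388 - 0.0021325*I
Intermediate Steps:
d = 2*I*sqrt(19) (d = sqrt(-76) = 2*I*sqrt(19) ≈ 8.7178*I)
(((831695 + I(-341, 469)) + 18283) + d*(86 - 628))/(574168 + 1641521) = (((831695 + (244 - 1*(-341))) + 18283) + (2*I*sqrt(19))*(86 - 628))/(574168 + 1641521) = (((831695 + (244 + 341)) + 18283) + (2*I*sqrt(19))*(-542))/2215689 = (((831695 + 585) + 18283) - 1084*I*sqrt(19))*(1/2215689) = ((832280 + 18283) - 1084*I*sqrt(19))*(1/2215689) = (850563 - 1084*I*sqrt(19))*(1/2215689) = 40503/105509 - 1084*I*sqrt(19)/2215689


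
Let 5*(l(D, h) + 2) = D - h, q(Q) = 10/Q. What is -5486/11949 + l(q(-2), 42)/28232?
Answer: -775084853/1686720840 ≈ -0.45952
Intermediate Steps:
l(D, h) = -2 - h/5 + D/5 (l(D, h) = -2 + (D - h)/5 = -2 + (-h/5 + D/5) = -2 - h/5 + D/5)
-5486/11949 + l(q(-2), 42)/28232 = -5486/11949 + (-2 - 1/5*42 + (10/(-2))/5)/28232 = -5486*1/11949 + (-2 - 42/5 + (10*(-1/2))/5)*(1/28232) = -5486/11949 + (-2 - 42/5 + (1/5)*(-5))*(1/28232) = -5486/11949 + (-2 - 42/5 - 1)*(1/28232) = -5486/11949 - 57/5*1/28232 = -5486/11949 - 57/141160 = -775084853/1686720840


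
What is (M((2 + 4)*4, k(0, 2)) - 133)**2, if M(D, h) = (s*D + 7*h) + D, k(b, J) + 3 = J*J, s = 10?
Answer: 19044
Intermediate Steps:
k(b, J) = -3 + J**2 (k(b, J) = -3 + J*J = -3 + J**2)
M(D, h) = 7*h + 11*D (M(D, h) = (10*D + 7*h) + D = (7*h + 10*D) + D = 7*h + 11*D)
(M((2 + 4)*4, k(0, 2)) - 133)**2 = ((7*(-3 + 2**2) + 11*((2 + 4)*4)) - 133)**2 = ((7*(-3 + 4) + 11*(6*4)) - 133)**2 = ((7*1 + 11*24) - 133)**2 = ((7 + 264) - 133)**2 = (271 - 133)**2 = 138**2 = 19044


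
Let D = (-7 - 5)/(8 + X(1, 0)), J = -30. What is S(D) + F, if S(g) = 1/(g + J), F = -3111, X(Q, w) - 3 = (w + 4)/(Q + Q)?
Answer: -1250635/402 ≈ -3111.0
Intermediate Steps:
X(Q, w) = 3 + (4 + w)/(2*Q) (X(Q, w) = 3 + (w + 4)/(Q + Q) = 3 + (4 + w)/((2*Q)) = 3 + (4 + w)*(1/(2*Q)) = 3 + (4 + w)/(2*Q))
D = -12/13 (D = (-7 - 5)/(8 + (1/2)*(4 + 0 + 6*1)/1) = -12/(8 + (1/2)*1*(4 + 0 + 6)) = -12/(8 + (1/2)*1*10) = -12/(8 + 5) = -12/13 ≈ -0.92308)
S(g) = 1/(-30 + g) (S(g) = 1/(g - 30) = 1/(-30 + g))
S(D) + F = 1/(-30 - 12/13) - 3111 = 1/(-402/13) - 3111 = -13/402 - 3111 = -1250635/402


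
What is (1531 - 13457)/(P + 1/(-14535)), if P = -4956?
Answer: 173344410/72035461 ≈ 2.4064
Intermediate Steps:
(1531 - 13457)/(P + 1/(-14535)) = (1531 - 13457)/(-4956 + 1/(-14535)) = -11926/(-4956 - 1/14535) = -11926/(-72035461/14535) = -11926*(-14535/72035461) = 173344410/72035461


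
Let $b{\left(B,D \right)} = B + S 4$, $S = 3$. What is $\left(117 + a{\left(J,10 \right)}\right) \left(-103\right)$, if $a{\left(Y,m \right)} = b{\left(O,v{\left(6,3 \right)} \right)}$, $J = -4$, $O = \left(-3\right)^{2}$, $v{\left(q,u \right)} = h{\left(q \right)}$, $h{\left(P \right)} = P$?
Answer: $-14214$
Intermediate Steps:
$v{\left(q,u \right)} = q$
$O = 9$
$b{\left(B,D \right)} = 12 + B$ ($b{\left(B,D \right)} = B + 3 \cdot 4 = B + 12 = 12 + B$)
$a{\left(Y,m \right)} = 21$ ($a{\left(Y,m \right)} = 12 + 9 = 21$)
$\left(117 + a{\left(J,10 \right)}\right) \left(-103\right) = \left(117 + 21\right) \left(-103\right) = 138 \left(-103\right) = -14214$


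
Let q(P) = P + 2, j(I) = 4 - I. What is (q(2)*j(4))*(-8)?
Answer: 0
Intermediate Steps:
q(P) = 2 + P
(q(2)*j(4))*(-8) = ((2 + 2)*(4 - 1*4))*(-8) = (4*(4 - 4))*(-8) = (4*0)*(-8) = 0*(-8) = 0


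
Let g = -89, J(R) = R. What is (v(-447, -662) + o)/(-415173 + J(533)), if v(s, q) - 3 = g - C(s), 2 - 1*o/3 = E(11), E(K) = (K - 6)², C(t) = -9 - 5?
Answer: 141/414640 ≈ 0.00034005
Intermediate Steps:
C(t) = -14
E(K) = (-6 + K)²
o = -69 (o = 6 - 3*(-6 + 11)² = 6 - 3*5² = 6 - 3*25 = 6 - 75 = -69)
v(s, q) = -72 (v(s, q) = 3 + (-89 - 1*(-14)) = 3 + (-89 + 14) = 3 - 75 = -72)
(v(-447, -662) + o)/(-415173 + J(533)) = (-72 - 69)/(-415173 + 533) = -141/(-414640) = -141*(-1/414640) = 141/414640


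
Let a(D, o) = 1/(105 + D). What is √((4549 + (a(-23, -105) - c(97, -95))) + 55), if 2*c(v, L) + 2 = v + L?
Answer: √30957378/82 ≈ 67.853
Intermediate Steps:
c(v, L) = -1 + L/2 + v/2 (c(v, L) = -1 + (v + L)/2 = -1 + (L + v)/2 = -1 + (L/2 + v/2) = -1 + L/2 + v/2)
√((4549 + (a(-23, -105) - c(97, -95))) + 55) = √((4549 + (1/(105 - 23) - (-1 + (½)*(-95) + (½)*97))) + 55) = √((4549 + (1/82 - (-1 - 95/2 + 97/2))) + 55) = √((4549 + (1/82 - 1*0)) + 55) = √((4549 + (1/82 + 0)) + 55) = √((4549 + 1/82) + 55) = √(373019/82 + 55) = √(377529/82) = √30957378/82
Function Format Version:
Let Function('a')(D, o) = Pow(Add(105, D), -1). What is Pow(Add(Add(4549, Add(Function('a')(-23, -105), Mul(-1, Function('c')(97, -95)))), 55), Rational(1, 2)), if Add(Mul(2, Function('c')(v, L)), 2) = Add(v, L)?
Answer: Mul(Rational(1, 82), Pow(30957378, Rational(1, 2))) ≈ 67.853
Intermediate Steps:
Function('c')(v, L) = Add(-1, Mul(Rational(1, 2), L), Mul(Rational(1, 2), v)) (Function('c')(v, L) = Add(-1, Mul(Rational(1, 2), Add(v, L))) = Add(-1, Mul(Rational(1, 2), Add(L, v))) = Add(-1, Add(Mul(Rational(1, 2), L), Mul(Rational(1, 2), v))) = Add(-1, Mul(Rational(1, 2), L), Mul(Rational(1, 2), v)))
Pow(Add(Add(4549, Add(Function('a')(-23, -105), Mul(-1, Function('c')(97, -95)))), 55), Rational(1, 2)) = Pow(Add(Add(4549, Add(Pow(Add(105, -23), -1), Mul(-1, Add(-1, Mul(Rational(1, 2), -95), Mul(Rational(1, 2), 97))))), 55), Rational(1, 2)) = Pow(Add(Add(4549, Add(Pow(82, -1), Mul(-1, Add(-1, Rational(-95, 2), Rational(97, 2))))), 55), Rational(1, 2)) = Pow(Add(Add(4549, Add(Rational(1, 82), Mul(-1, 0))), 55), Rational(1, 2)) = Pow(Add(Add(4549, Add(Rational(1, 82), 0)), 55), Rational(1, 2)) = Pow(Add(Add(4549, Rational(1, 82)), 55), Rational(1, 2)) = Pow(Add(Rational(373019, 82), 55), Rational(1, 2)) = Pow(Rational(377529, 82), Rational(1, 2)) = Mul(Rational(1, 82), Pow(30957378, Rational(1, 2)))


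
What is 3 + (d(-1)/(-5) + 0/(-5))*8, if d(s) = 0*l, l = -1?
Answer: 3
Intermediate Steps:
d(s) = 0 (d(s) = 0*(-1) = 0)
3 + (d(-1)/(-5) + 0/(-5))*8 = 3 + (0/(-5) + 0/(-5))*8 = 3 + (0*(-⅕) + 0*(-⅕))*8 = 3 + (0 + 0)*8 = 3 + 0*8 = 3 + 0 = 3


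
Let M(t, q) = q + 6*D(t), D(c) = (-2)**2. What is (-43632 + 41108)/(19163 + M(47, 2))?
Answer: -2524/19189 ≈ -0.13153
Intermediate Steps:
D(c) = 4
M(t, q) = 24 + q (M(t, q) = q + 6*4 = q + 24 = 24 + q)
(-43632 + 41108)/(19163 + M(47, 2)) = (-43632 + 41108)/(19163 + (24 + 2)) = -2524/(19163 + 26) = -2524/19189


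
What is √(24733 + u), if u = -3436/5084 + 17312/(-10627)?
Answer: 16*√17624175954672237/13506917 ≈ 157.26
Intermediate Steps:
u = -31132145/13506917 (u = -3436*1/5084 + 17312*(-1/10627) = -859/1271 - 17312/10627 = -31132145/13506917 ≈ -2.3049)
√(24733 + u) = √(24733 - 31132145/13506917) = √(334035446016/13506917) = 16*√17624175954672237/13506917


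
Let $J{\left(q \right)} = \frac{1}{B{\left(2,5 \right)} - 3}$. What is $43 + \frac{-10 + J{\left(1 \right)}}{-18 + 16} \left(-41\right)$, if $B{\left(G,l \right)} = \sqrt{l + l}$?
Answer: $- \frac{201}{2} + \frac{41 \sqrt{10}}{2} \approx -35.673$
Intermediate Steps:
$B{\left(G,l \right)} = \sqrt{2} \sqrt{l}$ ($B{\left(G,l \right)} = \sqrt{2 l} = \sqrt{2} \sqrt{l}$)
$J{\left(q \right)} = \frac{1}{-3 + \sqrt{10}}$ ($J{\left(q \right)} = \frac{1}{\sqrt{2} \sqrt{5} - 3} = \frac{1}{\sqrt{10} - 3} = \frac{1}{-3 + \sqrt{10}}$)
$43 + \frac{-10 + J{\left(1 \right)}}{-18 + 16} \left(-41\right) = 43 + \frac{-10 + \left(3 + \sqrt{10}\right)}{-18 + 16} \left(-41\right) = 43 + \frac{-7 + \sqrt{10}}{-2} \left(-41\right) = 43 + \left(-7 + \sqrt{10}\right) \left(- \frac{1}{2}\right) \left(-41\right) = 43 + \left(\frac{7}{2} - \frac{\sqrt{10}}{2}\right) \left(-41\right) = 43 - \left(\frac{287}{2} - \frac{41 \sqrt{10}}{2}\right) = - \frac{201}{2} + \frac{41 \sqrt{10}}{2}$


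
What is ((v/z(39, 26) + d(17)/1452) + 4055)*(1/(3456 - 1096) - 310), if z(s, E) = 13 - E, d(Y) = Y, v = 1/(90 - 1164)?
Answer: -303748598735563/241635680 ≈ -1.2571e+6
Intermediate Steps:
v = -1/1074 (v = 1/(-1074) = -1/1074 ≈ -0.00093110)
((v/z(39, 26) + d(17)/1452) + 4055)*(1/(3456 - 1096) - 310) = ((-1/(1074*(13 - 1*26)) + 17/1452) + 4055)*(1/(3456 - 1096) - 310) = ((-1/(1074*(13 - 26)) + 17*(1/1452)) + 4055)*(1/2360 - 310) = ((-1/1074/(-13) + 17/1452) + 4055)*(1/2360 - 310) = ((-1/1074*(-1/13) + 17/1452) + 4055)*(-731599/2360) = ((1/13962 + 17/1452) + 4055)*(-731599/2360) = (13267/1126268 + 4055)*(-731599/2360) = (4567030007/1126268)*(-731599/2360) = -303748598735563/241635680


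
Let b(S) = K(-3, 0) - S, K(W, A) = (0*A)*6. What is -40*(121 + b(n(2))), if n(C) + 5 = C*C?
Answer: -4880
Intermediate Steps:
K(W, A) = 0 (K(W, A) = 0*6 = 0)
n(C) = -5 + C² (n(C) = -5 + C*C = -5 + C²)
b(S) = -S (b(S) = 0 - S = -S)
-40*(121 + b(n(2))) = -40*(121 - (-5 + 2²)) = -40*(121 - (-5 + 4)) = -40*(121 - 1*(-1)) = -40*(121 + 1) = -40*122 = -4880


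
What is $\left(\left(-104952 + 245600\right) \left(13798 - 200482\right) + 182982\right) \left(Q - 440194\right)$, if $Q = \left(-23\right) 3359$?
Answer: $13586477148510750$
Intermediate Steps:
$Q = -77257$
$\left(\left(-104952 + 245600\right) \left(13798 - 200482\right) + 182982\right) \left(Q - 440194\right) = \left(\left(-104952 + 245600\right) \left(13798 - 200482\right) + 182982\right) \left(-77257 - 440194\right) = \left(140648 \left(-186684\right) + 182982\right) \left(-517451\right) = \left(-26256731232 + 182982\right) \left(-517451\right) = \left(-26256548250\right) \left(-517451\right) = 13586477148510750$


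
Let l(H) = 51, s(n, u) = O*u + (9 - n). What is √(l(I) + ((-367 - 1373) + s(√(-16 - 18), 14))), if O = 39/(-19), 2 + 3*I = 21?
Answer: √(-616854 - 361*I*√34)/19 ≈ 0.07053 - 41.337*I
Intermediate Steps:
I = 19/3 (I = -⅔ + (⅓)*21 = -⅔ + 7 = 19/3 ≈ 6.3333)
O = -39/19 (O = 39*(-1/19) = -39/19 ≈ -2.0526)
s(n, u) = 9 - n - 39*u/19 (s(n, u) = -39*u/19 + (9 - n) = 9 - n - 39*u/19)
√(l(I) + ((-367 - 1373) + s(√(-16 - 18), 14))) = √(51 + ((-367 - 1373) + (9 - √(-16 - 18) - 39/19*14))) = √(51 + (-1740 + (9 - √(-34) - 546/19))) = √(51 + (-1740 + (9 - I*√34 - 546/19))) = √(51 + (-1740 + (-375/19 - I*√34))) = √(51 + (-33435/19 - I*√34)) = √(-32466/19 - I*√34)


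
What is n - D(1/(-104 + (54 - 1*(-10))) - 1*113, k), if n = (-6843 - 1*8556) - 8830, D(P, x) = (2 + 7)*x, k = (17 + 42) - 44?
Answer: -24364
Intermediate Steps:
k = 15 (k = 59 - 44 = 15)
D(P, x) = 9*x
n = -24229 (n = (-6843 - 8556) - 8830 = -15399 - 8830 = -24229)
n - D(1/(-104 + (54 - 1*(-10))) - 1*113, k) = -24229 - 9*15 = -24229 - 1*135 = -24229 - 135 = -24364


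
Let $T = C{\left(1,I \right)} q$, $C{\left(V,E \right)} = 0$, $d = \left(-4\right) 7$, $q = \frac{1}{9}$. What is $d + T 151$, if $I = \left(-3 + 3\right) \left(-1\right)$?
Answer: $-28$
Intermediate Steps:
$q = \frac{1}{9} \approx 0.11111$
$I = 0$ ($I = 0 \left(-1\right) = 0$)
$d = -28$
$T = 0$ ($T = 0 \cdot \frac{1}{9} = 0$)
$d + T 151 = -28 + 0 \cdot 151 = -28 + 0 = -28$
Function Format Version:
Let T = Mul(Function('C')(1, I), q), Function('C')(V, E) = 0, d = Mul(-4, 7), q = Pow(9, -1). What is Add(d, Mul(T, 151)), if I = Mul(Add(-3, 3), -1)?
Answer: -28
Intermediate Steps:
q = Rational(1, 9) ≈ 0.11111
I = 0 (I = Mul(0, -1) = 0)
d = -28
T = 0 (T = Mul(0, Rational(1, 9)) = 0)
Add(d, Mul(T, 151)) = Add(-28, Mul(0, 151)) = Add(-28, 0) = -28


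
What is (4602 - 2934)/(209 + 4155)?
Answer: 417/1091 ≈ 0.38222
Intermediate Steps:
(4602 - 2934)/(209 + 4155) = 1668/4364 = 1668*(1/4364) = 417/1091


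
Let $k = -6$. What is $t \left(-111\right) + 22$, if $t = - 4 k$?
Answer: $-2642$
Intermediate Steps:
$t = 24$ ($t = \left(-4\right) \left(-6\right) = 24$)
$t \left(-111\right) + 22 = 24 \left(-111\right) + 22 = -2664 + 22 = -2642$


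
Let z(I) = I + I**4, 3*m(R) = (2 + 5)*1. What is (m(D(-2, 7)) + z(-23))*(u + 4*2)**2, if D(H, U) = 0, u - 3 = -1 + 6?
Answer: 214902016/3 ≈ 7.1634e+7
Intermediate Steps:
u = 8 (u = 3 + (-1 + 6) = 3 + 5 = 8)
m(R) = 7/3 (m(R) = ((2 + 5)*1)/3 = (7*1)/3 = (1/3)*7 = 7/3)
(m(D(-2, 7)) + z(-23))*(u + 4*2)**2 = (7/3 + (-23 + (-23)**4))*(8 + 4*2)**2 = (7/3 + (-23 + 279841))*(8 + 8)**2 = (7/3 + 279818)*16**2 = (839461/3)*256 = 214902016/3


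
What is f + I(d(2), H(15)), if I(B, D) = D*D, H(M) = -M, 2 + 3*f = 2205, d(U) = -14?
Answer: 2878/3 ≈ 959.33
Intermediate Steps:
f = 2203/3 (f = -⅔ + (⅓)*2205 = -⅔ + 735 = 2203/3 ≈ 734.33)
I(B, D) = D²
f + I(d(2), H(15)) = 2203/3 + (-1*15)² = 2203/3 + (-15)² = 2203/3 + 225 = 2878/3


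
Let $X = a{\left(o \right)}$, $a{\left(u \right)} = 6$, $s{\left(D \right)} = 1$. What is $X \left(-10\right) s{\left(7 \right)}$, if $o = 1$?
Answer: $-60$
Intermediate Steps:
$X = 6$
$X \left(-10\right) s{\left(7 \right)} = 6 \left(-10\right) 1 = \left(-60\right) 1 = -60$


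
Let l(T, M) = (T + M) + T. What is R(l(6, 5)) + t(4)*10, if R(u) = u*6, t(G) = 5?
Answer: 152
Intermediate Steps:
l(T, M) = M + 2*T (l(T, M) = (M + T) + T = M + 2*T)
R(u) = 6*u
R(l(6, 5)) + t(4)*10 = 6*(5 + 2*6) + 5*10 = 6*(5 + 12) + 50 = 6*17 + 50 = 102 + 50 = 152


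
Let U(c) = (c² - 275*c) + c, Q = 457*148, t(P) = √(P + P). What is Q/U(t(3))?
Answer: -33818/37535 - 4633066*√6/112605 ≈ -101.68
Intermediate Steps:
t(P) = √2*√P (t(P) = √(2*P) = √2*√P)
Q = 67636
U(c) = c² - 274*c
Q/U(t(3)) = 67636/(((√2*√3)*(-274 + √2*√3))) = 67636/((√6*(-274 + √6))) = 67636*(√6/(6*(-274 + √6))) = 33818*√6/(3*(-274 + √6))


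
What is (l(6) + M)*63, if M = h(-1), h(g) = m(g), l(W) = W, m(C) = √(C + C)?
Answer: 378 + 63*I*√2 ≈ 378.0 + 89.095*I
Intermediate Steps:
m(C) = √2*√C (m(C) = √(2*C) = √2*√C)
h(g) = √2*√g
M = I*√2 (M = √2*√(-1) = √2*I = I*√2 ≈ 1.4142*I)
(l(6) + M)*63 = (6 + I*√2)*63 = 378 + 63*I*√2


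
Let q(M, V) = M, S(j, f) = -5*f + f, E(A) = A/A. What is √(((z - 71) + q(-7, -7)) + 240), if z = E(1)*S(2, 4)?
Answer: √146 ≈ 12.083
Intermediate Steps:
E(A) = 1
S(j, f) = -4*f
z = -16 (z = 1*(-4*4) = 1*(-16) = -16)
√(((z - 71) + q(-7, -7)) + 240) = √(((-16 - 71) - 7) + 240) = √((-87 - 7) + 240) = √(-94 + 240) = √146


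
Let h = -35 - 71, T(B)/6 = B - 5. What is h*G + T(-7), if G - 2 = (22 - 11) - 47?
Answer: 3532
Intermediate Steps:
T(B) = -30 + 6*B (T(B) = 6*(B - 5) = 6*(-5 + B) = -30 + 6*B)
G = -34 (G = 2 + ((22 - 11) - 47) = 2 + (11 - 47) = 2 - 36 = -34)
h = -106
h*G + T(-7) = -106*(-34) + (-30 + 6*(-7)) = 3604 + (-30 - 42) = 3604 - 72 = 3532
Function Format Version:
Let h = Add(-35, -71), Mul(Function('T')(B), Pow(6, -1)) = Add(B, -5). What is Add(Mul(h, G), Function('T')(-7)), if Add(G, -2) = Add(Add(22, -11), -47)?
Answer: 3532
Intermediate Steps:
Function('T')(B) = Add(-30, Mul(6, B)) (Function('T')(B) = Mul(6, Add(B, -5)) = Mul(6, Add(-5, B)) = Add(-30, Mul(6, B)))
G = -34 (G = Add(2, Add(Add(22, -11), -47)) = Add(2, Add(11, -47)) = Add(2, -36) = -34)
h = -106
Add(Mul(h, G), Function('T')(-7)) = Add(Mul(-106, -34), Add(-30, Mul(6, -7))) = Add(3604, Add(-30, -42)) = Add(3604, -72) = 3532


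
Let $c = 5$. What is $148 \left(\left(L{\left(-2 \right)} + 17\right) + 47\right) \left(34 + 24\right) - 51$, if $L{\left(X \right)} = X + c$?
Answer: $575077$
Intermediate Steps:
$L{\left(X \right)} = 5 + X$ ($L{\left(X \right)} = X + 5 = 5 + X$)
$148 \left(\left(L{\left(-2 \right)} + 17\right) + 47\right) \left(34 + 24\right) - 51 = 148 \left(\left(\left(5 - 2\right) + 17\right) + 47\right) \left(34 + 24\right) - 51 = 148 \left(\left(3 + 17\right) + 47\right) 58 - 51 = 148 \left(20 + 47\right) 58 - 51 = 148 \cdot 67 \cdot 58 - 51 = 148 \cdot 3886 - 51 = 575128 - 51 = 575077$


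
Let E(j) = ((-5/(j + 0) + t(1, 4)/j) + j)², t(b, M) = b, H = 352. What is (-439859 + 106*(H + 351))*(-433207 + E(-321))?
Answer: 12429433895629238/103041 ≈ 1.2063e+11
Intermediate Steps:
E(j) = (j - 4/j)² (E(j) = ((-5/(j + 0) + 1/j) + j)² = ((-5/j + 1/j) + j)² = (-4/j + j)² = (j - 4/j)²)
(-439859 + 106*(H + 351))*(-433207 + E(-321)) = (-439859 + 106*(352 + 351))*(-433207 + (-4 + (-321)²)²/(-321)²) = (-439859 + 106*703)*(-433207 + (-4 + 103041)²/103041) = (-439859 + 74518)*(-433207 + (1/103041)*103037²) = -365341*(-433207 + (1/103041)*10616623369) = -365341*(-433207 + 10616623369/103041) = -365341*(-34021459118/103041) = 12429433895629238/103041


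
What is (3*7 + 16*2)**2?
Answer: 2809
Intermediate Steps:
(3*7 + 16*2)**2 = (21 + 32)**2 = 53**2 = 2809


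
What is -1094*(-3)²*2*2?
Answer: -39384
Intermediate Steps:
-1094*(-3)²*2*2 = -1094*9*2*2 = -19692*2 = -1094*36 = -39384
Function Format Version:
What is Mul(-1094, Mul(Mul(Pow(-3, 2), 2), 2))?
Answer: -39384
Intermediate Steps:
Mul(-1094, Mul(Mul(Pow(-3, 2), 2), 2)) = Mul(-1094, Mul(Mul(9, 2), 2)) = Mul(-1094, Mul(18, 2)) = Mul(-1094, 36) = -39384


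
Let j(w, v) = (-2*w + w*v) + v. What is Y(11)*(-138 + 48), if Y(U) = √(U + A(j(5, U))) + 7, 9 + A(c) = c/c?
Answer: -630 - 90*√3 ≈ -785.88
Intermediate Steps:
j(w, v) = v - 2*w + v*w (j(w, v) = (-2*w + v*w) + v = v - 2*w + v*w)
A(c) = -8 (A(c) = -9 + c/c = -9 + 1 = -8)
Y(U) = 7 + √(-8 + U) (Y(U) = √(U - 8) + 7 = √(-8 + U) + 7 = 7 + √(-8 + U))
Y(11)*(-138 + 48) = (7 + √(-8 + 11))*(-138 + 48) = (7 + √3)*(-90) = -630 - 90*√3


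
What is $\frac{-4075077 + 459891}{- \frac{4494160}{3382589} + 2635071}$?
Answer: $- \frac{12228688396554}{8913357684659} \approx -1.372$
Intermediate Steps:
$\frac{-4075077 + 459891}{- \frac{4494160}{3382589} + 2635071} = - \frac{3615186}{\left(-4494160\right) \frac{1}{3382589} + 2635071} = - \frac{3615186}{- \frac{4494160}{3382589} + 2635071} = - \frac{3615186}{\frac{8913357684659}{3382589}} = \left(-3615186\right) \frac{3382589}{8913357684659} = - \frac{12228688396554}{8913357684659}$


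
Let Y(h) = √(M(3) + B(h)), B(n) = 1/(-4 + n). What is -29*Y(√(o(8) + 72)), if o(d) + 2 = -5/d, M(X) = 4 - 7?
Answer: -29*√(52 - 3*√1110)/√(-16 + √1110) ≈ -48.257*I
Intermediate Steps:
M(X) = -3
o(d) = -2 - 5/d
Y(h) = √(-3 + 1/(-4 + h))
-29*Y(√(o(8) + 72)) = -29*√(13 - 3*√((-2 - 5/8) + 72))/√(-4 + √((-2 - 5/8) + 72)) = -29*√(13 - 3*√(-21/8 + 72))/√(-4 + √(-21/8 + 72)) = -29*√(13 - 3*√1110/4)/√(-4 + √(555/8)) = -29*√(13 - 3*√1110/4)/√(-4 + √1110/4)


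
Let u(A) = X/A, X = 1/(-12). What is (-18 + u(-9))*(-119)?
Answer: 231217/108 ≈ 2140.9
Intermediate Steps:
X = -1/12 ≈ -0.083333
u(A) = -1/(12*A)
(-18 + u(-9))*(-119) = (-18 - 1/12/(-9))*(-119) = (-18 - 1/12*(-⅑))*(-119) = (-18 + 1/108)*(-119) = -1943/108*(-119) = 231217/108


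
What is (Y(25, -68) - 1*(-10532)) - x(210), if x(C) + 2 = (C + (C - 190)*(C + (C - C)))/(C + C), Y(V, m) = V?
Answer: 21097/2 ≈ 10549.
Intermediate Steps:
x(C) = -2 + (C + C*(-190 + C))/(2*C) (x(C) = -2 + (C + (C - 190)*(C + (C - C)))/(C + C) = -2 + (C + (-190 + C)*(C + 0))/((2*C)) = -2 + (C + (-190 + C)*C)*(1/(2*C)) = -2 + (C + C*(-190 + C))*(1/(2*C)) = -2 + (C + C*(-190 + C))/(2*C))
(Y(25, -68) - 1*(-10532)) - x(210) = (25 - 1*(-10532)) - (-193/2 + (1/2)*210) = (25 + 10532) - (-193/2 + 105) = 10557 - 1*17/2 = 10557 - 17/2 = 21097/2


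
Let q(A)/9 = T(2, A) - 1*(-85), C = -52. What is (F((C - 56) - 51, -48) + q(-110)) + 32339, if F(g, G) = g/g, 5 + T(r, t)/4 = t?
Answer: 28965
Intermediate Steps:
T(r, t) = -20 + 4*t
F(g, G) = 1
q(A) = 585 + 36*A (q(A) = 9*((-20 + 4*A) - 1*(-85)) = 9*((-20 + 4*A) + 85) = 9*(65 + 4*A) = 585 + 36*A)
(F((C - 56) - 51, -48) + q(-110)) + 32339 = (1 + (585 + 36*(-110))) + 32339 = (1 + (585 - 3960)) + 32339 = (1 - 3375) + 32339 = -3374 + 32339 = 28965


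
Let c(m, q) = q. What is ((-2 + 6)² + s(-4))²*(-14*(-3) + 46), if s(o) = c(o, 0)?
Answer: 22528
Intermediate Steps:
s(o) = 0
((-2 + 6)² + s(-4))²*(-14*(-3) + 46) = ((-2 + 6)² + 0)²*(-14*(-3) + 46) = (4² + 0)²*(42 + 46) = (16 + 0)²*88 = 16²*88 = 256*88 = 22528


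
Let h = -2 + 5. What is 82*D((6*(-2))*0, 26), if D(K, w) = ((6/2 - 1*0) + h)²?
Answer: 2952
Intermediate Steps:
h = 3
D(K, w) = 36 (D(K, w) = ((6/2 - 1*0) + 3)² = ((6*(½) + 0) + 3)² = ((3 + 0) + 3)² = (3 + 3)² = 6² = 36)
82*D((6*(-2))*0, 26) = 82*36 = 2952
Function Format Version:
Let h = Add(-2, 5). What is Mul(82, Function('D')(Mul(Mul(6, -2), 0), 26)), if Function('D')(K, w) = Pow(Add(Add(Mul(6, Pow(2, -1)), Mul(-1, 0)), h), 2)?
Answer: 2952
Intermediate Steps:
h = 3
Function('D')(K, w) = 36 (Function('D')(K, w) = Pow(Add(Add(Mul(6, Pow(2, -1)), Mul(-1, 0)), 3), 2) = Pow(Add(Add(Mul(6, Rational(1, 2)), 0), 3), 2) = Pow(Add(Add(3, 0), 3), 2) = Pow(Add(3, 3), 2) = Pow(6, 2) = 36)
Mul(82, Function('D')(Mul(Mul(6, -2), 0), 26)) = Mul(82, 36) = 2952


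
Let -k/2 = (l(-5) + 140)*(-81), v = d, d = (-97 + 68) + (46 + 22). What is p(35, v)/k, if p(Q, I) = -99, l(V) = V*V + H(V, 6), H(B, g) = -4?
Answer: -11/2898 ≈ -0.0037957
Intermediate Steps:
d = 39 (d = -29 + 68 = 39)
v = 39
l(V) = -4 + V² (l(V) = V*V - 4 = V² - 4 = -4 + V²)
k = 26082 (k = -2*((-4 + (-5)²) + 140)*(-81) = -2*((-4 + 25) + 140)*(-81) = -2*(21 + 140)*(-81) = -322*(-81) = -2*(-13041) = 26082)
p(35, v)/k = -99/26082 = -99*1/26082 = -11/2898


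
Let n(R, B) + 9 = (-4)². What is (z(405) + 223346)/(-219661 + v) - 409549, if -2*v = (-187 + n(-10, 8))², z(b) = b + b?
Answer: -96596860845/235861 ≈ -4.0955e+5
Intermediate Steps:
n(R, B) = 7 (n(R, B) = -9 + (-4)² = -9 + 16 = 7)
z(b) = 2*b
v = -16200 (v = -(-187 + 7)²/2 = -½*(-180)² = -½*32400 = -16200)
(z(405) + 223346)/(-219661 + v) - 409549 = (2*405 + 223346)/(-219661 - 16200) - 409549 = (810 + 223346)/(-235861) - 409549 = 224156*(-1/235861) - 409549 = -224156/235861 - 409549 = -96596860845/235861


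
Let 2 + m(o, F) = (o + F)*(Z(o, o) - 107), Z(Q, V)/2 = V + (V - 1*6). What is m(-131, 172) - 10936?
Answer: -37301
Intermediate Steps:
Z(Q, V) = -12 + 4*V (Z(Q, V) = 2*(V + (V - 1*6)) = 2*(V + (V - 6)) = 2*(V + (-6 + V)) = 2*(-6 + 2*V) = -12 + 4*V)
m(o, F) = -2 + (-119 + 4*o)*(F + o) (m(o, F) = -2 + (o + F)*((-12 + 4*o) - 107) = -2 + (F + o)*(-119 + 4*o) = -2 + (-119 + 4*o)*(F + o))
m(-131, 172) - 10936 = (-2 - 119*172 - 119*(-131) + 4*(-131)² + 4*172*(-131)) - 10936 = (-2 - 20468 + 15589 + 4*17161 - 90128) - 10936 = (-2 - 20468 + 15589 + 68644 - 90128) - 10936 = -26365 - 10936 = -37301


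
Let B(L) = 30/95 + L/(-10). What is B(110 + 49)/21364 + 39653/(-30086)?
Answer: -1643336287/1246162120 ≈ -1.3187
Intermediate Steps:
B(L) = 6/19 - L/10 (B(L) = 30*(1/95) + L*(-⅒) = 6/19 - L/10)
B(110 + 49)/21364 + 39653/(-30086) = (6/19 - (110 + 49)/10)/21364 + 39653/(-30086) = (6/19 - ⅒*159)*(1/21364) + 39653*(-1/30086) = (6/19 - 159/10)*(1/21364) - 39653/30086 = -2961/190*1/21364 - 39653/30086 = -423/579880 - 39653/30086 = -1643336287/1246162120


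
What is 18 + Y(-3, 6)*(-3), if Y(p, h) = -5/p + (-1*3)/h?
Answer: 29/2 ≈ 14.500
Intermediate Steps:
Y(p, h) = -5/p - 3/h
18 + Y(-3, 6)*(-3) = 18 + (-5/(-3) - 3/6)*(-3) = 18 + (-5*(-1/3) - 3*1/6)*(-3) = 18 + (5/3 - 1/2)*(-3) = 18 + (7/6)*(-3) = 18 - 7/2 = 29/2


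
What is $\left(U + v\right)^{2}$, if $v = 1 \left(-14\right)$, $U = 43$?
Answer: $841$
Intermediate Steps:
$v = -14$
$\left(U + v\right)^{2} = \left(43 - 14\right)^{2} = 29^{2} = 841$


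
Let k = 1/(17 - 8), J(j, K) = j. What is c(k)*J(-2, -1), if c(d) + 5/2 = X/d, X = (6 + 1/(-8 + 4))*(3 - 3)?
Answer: 5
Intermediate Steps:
X = 0 (X = (6 + 1/(-4))*0 = (6 - 1/4)*0 = (23/4)*0 = 0)
k = 1/9 ≈ 0.11111
c(d) = -5/2 (c(d) = -5/2 + 0/d = -5/2 + 0 = -5/2)
c(k)*J(-2, -1) = -5/2*(-2) = 5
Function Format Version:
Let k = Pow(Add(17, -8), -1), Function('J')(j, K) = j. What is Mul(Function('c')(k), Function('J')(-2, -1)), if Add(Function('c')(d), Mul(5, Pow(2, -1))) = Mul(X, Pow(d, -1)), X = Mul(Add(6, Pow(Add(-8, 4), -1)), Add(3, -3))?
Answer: 5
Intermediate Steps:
X = 0 (X = Mul(Add(6, Pow(-4, -1)), 0) = Mul(Add(6, Rational(-1, 4)), 0) = Mul(Rational(23, 4), 0) = 0)
k = Rational(1, 9) (k = Pow(9, -1) = Rational(1, 9) ≈ 0.11111)
Function('c')(d) = Rational(-5, 2) (Function('c')(d) = Add(Rational(-5, 2), Mul(0, Pow(d, -1))) = Add(Rational(-5, 2), 0) = Rational(-5, 2))
Mul(Function('c')(k), Function('J')(-2, -1)) = Mul(Rational(-5, 2), -2) = 5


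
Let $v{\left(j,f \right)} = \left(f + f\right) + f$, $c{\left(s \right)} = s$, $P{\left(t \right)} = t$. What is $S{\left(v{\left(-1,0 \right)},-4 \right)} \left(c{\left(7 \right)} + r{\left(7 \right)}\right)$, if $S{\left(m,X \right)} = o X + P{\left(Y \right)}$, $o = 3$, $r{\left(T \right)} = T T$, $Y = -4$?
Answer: $-896$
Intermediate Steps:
$r{\left(T \right)} = T^{2}$
$v{\left(j,f \right)} = 3 f$ ($v{\left(j,f \right)} = 2 f + f = 3 f$)
$S{\left(m,X \right)} = -4 + 3 X$ ($S{\left(m,X \right)} = 3 X - 4 = -4 + 3 X$)
$S{\left(v{\left(-1,0 \right)},-4 \right)} \left(c{\left(7 \right)} + r{\left(7 \right)}\right) = \left(-4 + 3 \left(-4\right)\right) \left(7 + 7^{2}\right) = \left(-4 - 12\right) \left(7 + 49\right) = \left(-16\right) 56 = -896$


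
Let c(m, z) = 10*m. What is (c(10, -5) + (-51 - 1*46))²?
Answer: 9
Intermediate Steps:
(c(10, -5) + (-51 - 1*46))² = (10*10 + (-51 - 1*46))² = (100 + (-51 - 46))² = (100 - 97)² = 3² = 9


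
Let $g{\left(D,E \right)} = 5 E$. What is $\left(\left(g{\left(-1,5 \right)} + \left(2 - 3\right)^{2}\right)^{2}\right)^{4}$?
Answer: $208827064576$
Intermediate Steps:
$\left(\left(g{\left(-1,5 \right)} + \left(2 - 3\right)^{2}\right)^{2}\right)^{4} = \left(\left(5 \cdot 5 + \left(2 - 3\right)^{2}\right)^{2}\right)^{4} = \left(\left(25 + \left(-1\right)^{2}\right)^{2}\right)^{4} = \left(\left(25 + 1\right)^{2}\right)^{4} = \left(26^{2}\right)^{4} = 676^{4} = 208827064576$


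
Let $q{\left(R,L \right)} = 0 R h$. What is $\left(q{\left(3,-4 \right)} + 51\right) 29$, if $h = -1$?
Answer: $1479$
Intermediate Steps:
$q{\left(R,L \right)} = 0$ ($q{\left(R,L \right)} = 0 R \left(-1\right) = 0 \left(-1\right) = 0$)
$\left(q{\left(3,-4 \right)} + 51\right) 29 = \left(0 + 51\right) 29 = 51 \cdot 29 = 1479$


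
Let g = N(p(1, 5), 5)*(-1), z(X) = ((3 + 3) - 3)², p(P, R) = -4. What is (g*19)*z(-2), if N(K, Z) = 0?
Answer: 0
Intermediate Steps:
z(X) = 9 (z(X) = (6 - 3)² = 3² = 9)
g = 0 (g = 0*(-1) = 0)
(g*19)*z(-2) = (0*19)*9 = 0*9 = 0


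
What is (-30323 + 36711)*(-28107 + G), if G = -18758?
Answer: -299373620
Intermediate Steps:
(-30323 + 36711)*(-28107 + G) = (-30323 + 36711)*(-28107 - 18758) = 6388*(-46865) = -299373620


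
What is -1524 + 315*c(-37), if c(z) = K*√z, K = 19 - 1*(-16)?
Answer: -1524 + 11025*I*√37 ≈ -1524.0 + 67063.0*I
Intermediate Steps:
K = 35 (K = 19 + 16 = 35)
c(z) = 35*√z
-1524 + 315*c(-37) = -1524 + 315*(35*√(-37)) = -1524 + 315*(35*(I*√37)) = -1524 + 315*(35*I*√37) = -1524 + 11025*I*√37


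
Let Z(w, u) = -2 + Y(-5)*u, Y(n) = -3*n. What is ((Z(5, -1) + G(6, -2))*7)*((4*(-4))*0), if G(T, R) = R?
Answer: 0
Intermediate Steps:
Z(w, u) = -2 + 15*u (Z(w, u) = -2 + (-3*(-5))*u = -2 + 15*u)
((Z(5, -1) + G(6, -2))*7)*((4*(-4))*0) = (((-2 + 15*(-1)) - 2)*7)*((4*(-4))*0) = (((-2 - 15) - 2)*7)*(-16*0) = ((-17 - 2)*7)*0 = -19*7*0 = -133*0 = 0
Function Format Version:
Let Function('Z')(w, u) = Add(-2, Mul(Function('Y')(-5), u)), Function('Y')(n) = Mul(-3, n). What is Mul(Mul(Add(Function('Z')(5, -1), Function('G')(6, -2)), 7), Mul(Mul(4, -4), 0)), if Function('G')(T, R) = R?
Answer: 0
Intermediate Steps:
Function('Z')(w, u) = Add(-2, Mul(15, u)) (Function('Z')(w, u) = Add(-2, Mul(Mul(-3, -5), u)) = Add(-2, Mul(15, u)))
Mul(Mul(Add(Function('Z')(5, -1), Function('G')(6, -2)), 7), Mul(Mul(4, -4), 0)) = Mul(Mul(Add(Add(-2, Mul(15, -1)), -2), 7), Mul(Mul(4, -4), 0)) = Mul(Mul(Add(Add(-2, -15), -2), 7), Mul(-16, 0)) = Mul(Mul(Add(-17, -2), 7), 0) = Mul(Mul(-19, 7), 0) = Mul(-133, 0) = 0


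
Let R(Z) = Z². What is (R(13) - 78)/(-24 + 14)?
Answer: -91/10 ≈ -9.1000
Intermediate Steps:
(R(13) - 78)/(-24 + 14) = (13² - 78)/(-24 + 14) = (169 - 78)/(-10) = 91*(-⅒) = -91/10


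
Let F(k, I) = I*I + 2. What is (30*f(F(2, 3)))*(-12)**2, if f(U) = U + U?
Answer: 95040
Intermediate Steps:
F(k, I) = 2 + I**2 (F(k, I) = I**2 + 2 = 2 + I**2)
f(U) = 2*U
(30*f(F(2, 3)))*(-12)**2 = (30*(2*(2 + 3**2)))*(-12)**2 = (30*(2*(2 + 9)))*144 = (30*(2*11))*144 = (30*22)*144 = 660*144 = 95040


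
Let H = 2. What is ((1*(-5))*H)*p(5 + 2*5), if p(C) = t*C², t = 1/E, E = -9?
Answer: 250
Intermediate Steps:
t = -⅑ (t = 1/(-9) = -⅑ ≈ -0.11111)
p(C) = -C²/9
((1*(-5))*H)*p(5 + 2*5) = ((1*(-5))*2)*(-(5 + 2*5)²/9) = (-5*2)*(-(5 + 10)²/9) = -(-10)*15²/9 = -(-10)*225/9 = -10*(-25) = 250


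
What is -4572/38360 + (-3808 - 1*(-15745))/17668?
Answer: 6734379/12102580 ≈ 0.55644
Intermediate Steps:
-4572/38360 + (-3808 - 1*(-15745))/17668 = -4572*1/38360 + (-3808 + 15745)*(1/17668) = -1143/9590 + 11937*(1/17668) = -1143/9590 + 11937/17668 = 6734379/12102580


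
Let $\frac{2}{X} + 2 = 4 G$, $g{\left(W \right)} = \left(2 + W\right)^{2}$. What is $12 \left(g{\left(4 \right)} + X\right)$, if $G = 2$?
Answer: $436$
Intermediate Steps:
$X = \frac{1}{3}$ ($X = \frac{2}{-2 + 4 \cdot 2} = \frac{2}{-2 + 8} = \frac{2}{6} = 2 \cdot \frac{1}{6} = \frac{1}{3} \approx 0.33333$)
$12 \left(g{\left(4 \right)} + X\right) = 12 \left(\left(2 + 4\right)^{2} + \frac{1}{3}\right) = 12 \left(6^{2} + \frac{1}{3}\right) = 12 \left(36 + \frac{1}{3}\right) = 12 \cdot \frac{109}{3} = 436$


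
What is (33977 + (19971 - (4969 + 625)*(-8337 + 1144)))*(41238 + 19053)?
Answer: 2429220252690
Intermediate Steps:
(33977 + (19971 - (4969 + 625)*(-8337 + 1144)))*(41238 + 19053) = (33977 + (19971 - 5594*(-7193)))*60291 = (33977 + (19971 - 1*(-40237642)))*60291 = (33977 + (19971 + 40237642))*60291 = (33977 + 40257613)*60291 = 40291590*60291 = 2429220252690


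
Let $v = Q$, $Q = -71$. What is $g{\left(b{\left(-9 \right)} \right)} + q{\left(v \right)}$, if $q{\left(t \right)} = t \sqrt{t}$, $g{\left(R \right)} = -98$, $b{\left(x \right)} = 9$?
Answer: $-98 - 71 i \sqrt{71} \approx -98.0 - 598.26 i$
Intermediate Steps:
$v = -71$
$q{\left(t \right)} = t^{\frac{3}{2}}$
$g{\left(b{\left(-9 \right)} \right)} + q{\left(v \right)} = -98 + \left(-71\right)^{\frac{3}{2}} = -98 - 71 i \sqrt{71}$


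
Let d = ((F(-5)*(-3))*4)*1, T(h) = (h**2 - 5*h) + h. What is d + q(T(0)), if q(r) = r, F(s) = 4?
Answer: -48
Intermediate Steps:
T(h) = h**2 - 4*h
d = -48 (d = ((4*(-3))*4)*1 = -12*4*1 = -48*1 = -48)
d + q(T(0)) = -48 + 0*(-4 + 0) = -48 + 0*(-4) = -48 + 0 = -48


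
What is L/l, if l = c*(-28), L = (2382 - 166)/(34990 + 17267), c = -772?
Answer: 277/141198414 ≈ 1.9618e-6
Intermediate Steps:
L = 2216/52257 ≈ 0.042406
l = 21616 (l = -772*(-28) = 21616)
L/l = (2216/52257)/21616 = (2216/52257)*(1/21616) = 277/141198414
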